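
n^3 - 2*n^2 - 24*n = n*(n - 6)*(n + 4)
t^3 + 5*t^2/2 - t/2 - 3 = (t - 1)*(t + 3/2)*(t + 2)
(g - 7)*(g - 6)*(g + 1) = g^3 - 12*g^2 + 29*g + 42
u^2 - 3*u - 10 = (u - 5)*(u + 2)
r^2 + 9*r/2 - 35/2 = (r - 5/2)*(r + 7)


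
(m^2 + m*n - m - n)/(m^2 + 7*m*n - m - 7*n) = (m + n)/(m + 7*n)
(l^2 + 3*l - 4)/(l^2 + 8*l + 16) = (l - 1)/(l + 4)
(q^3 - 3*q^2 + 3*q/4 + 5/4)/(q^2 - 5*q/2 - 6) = (-4*q^3 + 12*q^2 - 3*q - 5)/(2*(-2*q^2 + 5*q + 12))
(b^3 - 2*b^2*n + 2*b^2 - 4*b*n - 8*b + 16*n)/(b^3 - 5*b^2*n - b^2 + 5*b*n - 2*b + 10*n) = (b^2 - 2*b*n + 4*b - 8*n)/(b^2 - 5*b*n + b - 5*n)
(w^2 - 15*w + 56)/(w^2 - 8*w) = (w - 7)/w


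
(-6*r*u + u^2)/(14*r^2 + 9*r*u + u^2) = u*(-6*r + u)/(14*r^2 + 9*r*u + u^2)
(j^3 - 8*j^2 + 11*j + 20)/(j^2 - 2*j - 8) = (j^2 - 4*j - 5)/(j + 2)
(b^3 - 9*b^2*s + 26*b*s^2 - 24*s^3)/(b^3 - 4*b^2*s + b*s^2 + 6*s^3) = (b - 4*s)/(b + s)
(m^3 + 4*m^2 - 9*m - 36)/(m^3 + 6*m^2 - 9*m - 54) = (m + 4)/(m + 6)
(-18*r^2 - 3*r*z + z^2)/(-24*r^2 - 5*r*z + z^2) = (-6*r + z)/(-8*r + z)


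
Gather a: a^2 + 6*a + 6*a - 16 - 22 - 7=a^2 + 12*a - 45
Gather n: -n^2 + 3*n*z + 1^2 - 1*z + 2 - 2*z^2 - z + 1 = -n^2 + 3*n*z - 2*z^2 - 2*z + 4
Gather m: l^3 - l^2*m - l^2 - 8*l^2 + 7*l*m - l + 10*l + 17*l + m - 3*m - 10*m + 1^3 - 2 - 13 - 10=l^3 - 9*l^2 + 26*l + m*(-l^2 + 7*l - 12) - 24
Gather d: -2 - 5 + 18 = 11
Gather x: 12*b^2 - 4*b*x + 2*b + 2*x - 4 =12*b^2 + 2*b + x*(2 - 4*b) - 4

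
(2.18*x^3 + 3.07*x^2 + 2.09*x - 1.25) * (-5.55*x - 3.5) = -12.099*x^4 - 24.6685*x^3 - 22.3445*x^2 - 0.3775*x + 4.375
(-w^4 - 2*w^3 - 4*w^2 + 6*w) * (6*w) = -6*w^5 - 12*w^4 - 24*w^3 + 36*w^2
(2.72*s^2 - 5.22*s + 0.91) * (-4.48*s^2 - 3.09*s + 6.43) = -12.1856*s^4 + 14.9808*s^3 + 29.5426*s^2 - 36.3765*s + 5.8513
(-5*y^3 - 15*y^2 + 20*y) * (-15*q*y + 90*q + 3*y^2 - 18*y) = 75*q*y^4 - 225*q*y^3 - 1650*q*y^2 + 1800*q*y - 15*y^5 + 45*y^4 + 330*y^3 - 360*y^2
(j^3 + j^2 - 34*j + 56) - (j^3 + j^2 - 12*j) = 56 - 22*j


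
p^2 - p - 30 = (p - 6)*(p + 5)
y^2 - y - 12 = (y - 4)*(y + 3)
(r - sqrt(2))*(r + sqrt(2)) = r^2 - 2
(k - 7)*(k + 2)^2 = k^3 - 3*k^2 - 24*k - 28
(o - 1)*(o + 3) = o^2 + 2*o - 3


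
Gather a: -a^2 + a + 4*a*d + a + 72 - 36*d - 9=-a^2 + a*(4*d + 2) - 36*d + 63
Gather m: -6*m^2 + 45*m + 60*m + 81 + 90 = -6*m^2 + 105*m + 171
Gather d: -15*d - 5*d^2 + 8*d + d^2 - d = -4*d^2 - 8*d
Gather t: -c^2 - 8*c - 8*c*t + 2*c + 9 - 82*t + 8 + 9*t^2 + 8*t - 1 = -c^2 - 6*c + 9*t^2 + t*(-8*c - 74) + 16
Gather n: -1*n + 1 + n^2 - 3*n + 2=n^2 - 4*n + 3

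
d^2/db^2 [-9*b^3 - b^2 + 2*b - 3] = -54*b - 2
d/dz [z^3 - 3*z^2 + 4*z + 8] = 3*z^2 - 6*z + 4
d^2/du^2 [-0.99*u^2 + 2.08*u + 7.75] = -1.98000000000000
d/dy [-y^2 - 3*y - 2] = -2*y - 3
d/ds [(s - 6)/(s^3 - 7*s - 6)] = (s^3 - 7*s - (s - 6)*(3*s^2 - 7) - 6)/(-s^3 + 7*s + 6)^2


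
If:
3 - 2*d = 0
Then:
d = 3/2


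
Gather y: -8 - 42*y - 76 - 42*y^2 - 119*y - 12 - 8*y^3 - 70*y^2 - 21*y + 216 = -8*y^3 - 112*y^2 - 182*y + 120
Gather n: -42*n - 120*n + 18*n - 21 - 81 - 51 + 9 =-144*n - 144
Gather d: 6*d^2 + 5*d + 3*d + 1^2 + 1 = 6*d^2 + 8*d + 2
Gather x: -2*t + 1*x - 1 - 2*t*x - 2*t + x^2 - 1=-4*t + x^2 + x*(1 - 2*t) - 2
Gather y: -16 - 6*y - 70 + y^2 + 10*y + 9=y^2 + 4*y - 77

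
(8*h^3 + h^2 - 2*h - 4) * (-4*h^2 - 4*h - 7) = -32*h^5 - 36*h^4 - 52*h^3 + 17*h^2 + 30*h + 28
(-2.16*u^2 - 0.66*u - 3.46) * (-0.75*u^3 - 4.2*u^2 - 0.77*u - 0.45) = 1.62*u^5 + 9.567*u^4 + 7.0302*u^3 + 16.0122*u^2 + 2.9612*u + 1.557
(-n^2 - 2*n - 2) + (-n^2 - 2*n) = -2*n^2 - 4*n - 2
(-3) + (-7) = -10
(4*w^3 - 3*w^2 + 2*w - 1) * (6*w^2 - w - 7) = 24*w^5 - 22*w^4 - 13*w^3 + 13*w^2 - 13*w + 7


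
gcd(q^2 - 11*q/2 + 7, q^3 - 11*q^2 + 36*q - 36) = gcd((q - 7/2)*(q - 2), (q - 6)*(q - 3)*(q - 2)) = q - 2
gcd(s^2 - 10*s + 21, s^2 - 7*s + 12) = s - 3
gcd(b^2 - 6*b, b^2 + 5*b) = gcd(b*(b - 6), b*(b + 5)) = b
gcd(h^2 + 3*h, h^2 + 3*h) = h^2 + 3*h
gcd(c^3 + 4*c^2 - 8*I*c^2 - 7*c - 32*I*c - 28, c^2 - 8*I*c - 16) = 1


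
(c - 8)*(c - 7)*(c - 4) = c^3 - 19*c^2 + 116*c - 224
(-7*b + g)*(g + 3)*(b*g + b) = -7*b^2*g^2 - 28*b^2*g - 21*b^2 + b*g^3 + 4*b*g^2 + 3*b*g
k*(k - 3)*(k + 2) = k^3 - k^2 - 6*k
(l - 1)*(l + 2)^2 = l^3 + 3*l^2 - 4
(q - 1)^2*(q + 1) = q^3 - q^2 - q + 1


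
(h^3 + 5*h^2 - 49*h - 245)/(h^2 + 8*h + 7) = (h^2 - 2*h - 35)/(h + 1)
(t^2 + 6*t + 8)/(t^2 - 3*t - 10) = (t + 4)/(t - 5)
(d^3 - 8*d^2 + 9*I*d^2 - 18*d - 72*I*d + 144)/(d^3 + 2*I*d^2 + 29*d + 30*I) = (d^2 + d*(-8 + 3*I) - 24*I)/(d^2 - 4*I*d + 5)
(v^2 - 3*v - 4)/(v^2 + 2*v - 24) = (v + 1)/(v + 6)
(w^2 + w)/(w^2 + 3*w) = (w + 1)/(w + 3)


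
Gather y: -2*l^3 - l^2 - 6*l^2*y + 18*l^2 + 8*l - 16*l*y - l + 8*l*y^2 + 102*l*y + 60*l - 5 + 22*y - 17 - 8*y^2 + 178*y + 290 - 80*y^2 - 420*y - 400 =-2*l^3 + 17*l^2 + 67*l + y^2*(8*l - 88) + y*(-6*l^2 + 86*l - 220) - 132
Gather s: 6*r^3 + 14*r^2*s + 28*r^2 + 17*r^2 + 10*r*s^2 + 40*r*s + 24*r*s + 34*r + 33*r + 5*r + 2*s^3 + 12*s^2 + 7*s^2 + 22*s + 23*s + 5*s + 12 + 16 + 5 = 6*r^3 + 45*r^2 + 72*r + 2*s^3 + s^2*(10*r + 19) + s*(14*r^2 + 64*r + 50) + 33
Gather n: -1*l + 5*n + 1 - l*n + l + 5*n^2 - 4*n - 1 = 5*n^2 + n*(1 - l)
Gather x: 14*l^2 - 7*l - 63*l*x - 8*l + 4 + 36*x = 14*l^2 - 15*l + x*(36 - 63*l) + 4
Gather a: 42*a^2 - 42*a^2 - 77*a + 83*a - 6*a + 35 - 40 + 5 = 0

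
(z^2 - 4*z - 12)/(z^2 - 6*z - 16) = (z - 6)/(z - 8)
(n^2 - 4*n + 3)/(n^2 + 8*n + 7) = (n^2 - 4*n + 3)/(n^2 + 8*n + 7)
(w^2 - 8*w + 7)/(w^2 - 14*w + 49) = (w - 1)/(w - 7)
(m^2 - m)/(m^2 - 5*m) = (m - 1)/(m - 5)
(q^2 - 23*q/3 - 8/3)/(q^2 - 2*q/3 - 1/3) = (q - 8)/(q - 1)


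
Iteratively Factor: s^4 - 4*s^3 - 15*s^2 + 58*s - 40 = (s - 5)*(s^3 + s^2 - 10*s + 8) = (s - 5)*(s + 4)*(s^2 - 3*s + 2) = (s - 5)*(s - 1)*(s + 4)*(s - 2)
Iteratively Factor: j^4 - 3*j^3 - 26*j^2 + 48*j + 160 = (j + 4)*(j^3 - 7*j^2 + 2*j + 40) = (j - 4)*(j + 4)*(j^2 - 3*j - 10) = (j - 5)*(j - 4)*(j + 4)*(j + 2)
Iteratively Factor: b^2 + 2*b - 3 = (b + 3)*(b - 1)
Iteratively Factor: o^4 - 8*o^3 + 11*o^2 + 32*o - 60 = (o - 2)*(o^3 - 6*o^2 - o + 30) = (o - 3)*(o - 2)*(o^2 - 3*o - 10) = (o - 3)*(o - 2)*(o + 2)*(o - 5)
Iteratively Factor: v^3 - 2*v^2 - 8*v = (v - 4)*(v^2 + 2*v) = (v - 4)*(v + 2)*(v)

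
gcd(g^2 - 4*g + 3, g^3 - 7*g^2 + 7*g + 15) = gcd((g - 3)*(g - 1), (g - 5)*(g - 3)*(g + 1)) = g - 3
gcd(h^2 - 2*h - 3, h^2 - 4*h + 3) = h - 3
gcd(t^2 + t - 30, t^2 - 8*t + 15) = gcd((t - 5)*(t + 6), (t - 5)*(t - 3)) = t - 5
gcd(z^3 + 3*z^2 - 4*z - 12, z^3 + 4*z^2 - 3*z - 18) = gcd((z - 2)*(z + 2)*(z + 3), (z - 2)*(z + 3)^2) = z^2 + z - 6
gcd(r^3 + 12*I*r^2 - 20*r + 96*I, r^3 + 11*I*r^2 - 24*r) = r + 8*I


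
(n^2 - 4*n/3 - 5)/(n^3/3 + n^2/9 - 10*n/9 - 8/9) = 3*(3*n^2 - 4*n - 15)/(3*n^3 + n^2 - 10*n - 8)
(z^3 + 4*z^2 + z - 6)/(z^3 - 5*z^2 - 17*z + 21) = (z + 2)/(z - 7)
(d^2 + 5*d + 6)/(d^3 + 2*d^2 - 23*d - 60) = (d + 2)/(d^2 - d - 20)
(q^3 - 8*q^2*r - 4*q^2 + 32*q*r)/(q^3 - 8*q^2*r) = (q - 4)/q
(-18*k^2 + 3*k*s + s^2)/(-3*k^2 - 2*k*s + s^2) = (6*k + s)/(k + s)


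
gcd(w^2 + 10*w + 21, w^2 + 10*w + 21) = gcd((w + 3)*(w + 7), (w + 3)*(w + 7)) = w^2 + 10*w + 21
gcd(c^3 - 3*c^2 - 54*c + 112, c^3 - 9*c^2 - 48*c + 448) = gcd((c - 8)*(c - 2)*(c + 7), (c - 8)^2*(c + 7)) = c^2 - c - 56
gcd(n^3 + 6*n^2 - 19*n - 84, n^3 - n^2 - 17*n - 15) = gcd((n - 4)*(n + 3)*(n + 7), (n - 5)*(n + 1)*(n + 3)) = n + 3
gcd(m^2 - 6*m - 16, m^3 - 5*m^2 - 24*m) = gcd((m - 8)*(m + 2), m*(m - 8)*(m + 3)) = m - 8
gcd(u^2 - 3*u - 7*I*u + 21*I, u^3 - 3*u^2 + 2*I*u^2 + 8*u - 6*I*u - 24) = u - 3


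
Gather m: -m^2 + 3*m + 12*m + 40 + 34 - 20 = -m^2 + 15*m + 54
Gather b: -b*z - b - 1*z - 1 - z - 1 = b*(-z - 1) - 2*z - 2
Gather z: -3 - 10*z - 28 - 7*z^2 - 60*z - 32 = -7*z^2 - 70*z - 63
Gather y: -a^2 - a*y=-a^2 - a*y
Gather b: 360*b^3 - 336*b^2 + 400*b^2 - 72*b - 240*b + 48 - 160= 360*b^3 + 64*b^2 - 312*b - 112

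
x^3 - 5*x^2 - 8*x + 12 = (x - 6)*(x - 1)*(x + 2)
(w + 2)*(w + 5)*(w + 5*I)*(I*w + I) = I*w^4 - 5*w^3 + 8*I*w^3 - 40*w^2 + 17*I*w^2 - 85*w + 10*I*w - 50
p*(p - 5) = p^2 - 5*p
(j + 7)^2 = j^2 + 14*j + 49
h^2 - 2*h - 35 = (h - 7)*(h + 5)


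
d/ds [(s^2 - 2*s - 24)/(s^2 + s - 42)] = 3/(s^2 + 14*s + 49)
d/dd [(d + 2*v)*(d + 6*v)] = 2*d + 8*v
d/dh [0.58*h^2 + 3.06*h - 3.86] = 1.16*h + 3.06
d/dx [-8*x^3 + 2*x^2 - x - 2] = -24*x^2 + 4*x - 1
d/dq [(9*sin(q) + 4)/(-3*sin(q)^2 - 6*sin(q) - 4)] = 3*(9*sin(q)^2 + 8*sin(q) - 4)*cos(q)/(3*sin(q)^2 + 6*sin(q) + 4)^2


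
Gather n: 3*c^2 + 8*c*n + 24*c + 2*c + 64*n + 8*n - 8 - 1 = 3*c^2 + 26*c + n*(8*c + 72) - 9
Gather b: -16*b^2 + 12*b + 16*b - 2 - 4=-16*b^2 + 28*b - 6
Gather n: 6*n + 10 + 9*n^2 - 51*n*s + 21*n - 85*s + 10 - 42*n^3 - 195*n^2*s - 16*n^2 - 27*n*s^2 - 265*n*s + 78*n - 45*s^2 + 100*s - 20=-42*n^3 + n^2*(-195*s - 7) + n*(-27*s^2 - 316*s + 105) - 45*s^2 + 15*s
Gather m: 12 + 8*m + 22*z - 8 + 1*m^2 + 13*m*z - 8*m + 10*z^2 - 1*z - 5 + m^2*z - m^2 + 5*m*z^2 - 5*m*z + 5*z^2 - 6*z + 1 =m^2*z + m*(5*z^2 + 8*z) + 15*z^2 + 15*z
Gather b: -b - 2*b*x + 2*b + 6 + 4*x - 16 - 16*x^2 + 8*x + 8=b*(1 - 2*x) - 16*x^2 + 12*x - 2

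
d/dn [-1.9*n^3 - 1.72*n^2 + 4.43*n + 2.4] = -5.7*n^2 - 3.44*n + 4.43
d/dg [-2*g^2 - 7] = -4*g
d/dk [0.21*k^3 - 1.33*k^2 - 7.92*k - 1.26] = 0.63*k^2 - 2.66*k - 7.92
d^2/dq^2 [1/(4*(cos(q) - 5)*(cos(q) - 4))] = (-4*sin(q)^4 + 3*sin(q)^2 - 855*cos(q)/4 + 27*cos(3*q)/4 + 123)/(4*(cos(q) - 5)^3*(cos(q) - 4)^3)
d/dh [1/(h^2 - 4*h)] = 2*(2 - h)/(h^2*(h - 4)^2)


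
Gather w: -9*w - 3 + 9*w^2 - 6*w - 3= 9*w^2 - 15*w - 6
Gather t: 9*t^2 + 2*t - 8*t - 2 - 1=9*t^2 - 6*t - 3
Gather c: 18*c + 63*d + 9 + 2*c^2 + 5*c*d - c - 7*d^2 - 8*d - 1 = 2*c^2 + c*(5*d + 17) - 7*d^2 + 55*d + 8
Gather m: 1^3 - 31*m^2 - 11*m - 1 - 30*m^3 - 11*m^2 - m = -30*m^3 - 42*m^2 - 12*m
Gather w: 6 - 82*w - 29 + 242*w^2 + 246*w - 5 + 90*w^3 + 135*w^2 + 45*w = 90*w^3 + 377*w^2 + 209*w - 28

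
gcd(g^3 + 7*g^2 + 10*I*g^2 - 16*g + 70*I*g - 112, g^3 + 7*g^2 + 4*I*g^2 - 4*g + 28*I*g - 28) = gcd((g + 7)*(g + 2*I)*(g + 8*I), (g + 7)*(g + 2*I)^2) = g^2 + g*(7 + 2*I) + 14*I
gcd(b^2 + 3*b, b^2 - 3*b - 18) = b + 3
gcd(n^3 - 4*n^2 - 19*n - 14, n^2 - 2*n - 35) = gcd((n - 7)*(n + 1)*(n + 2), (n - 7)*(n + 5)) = n - 7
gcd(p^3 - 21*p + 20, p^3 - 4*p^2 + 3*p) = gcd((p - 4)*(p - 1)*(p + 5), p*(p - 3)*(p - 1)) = p - 1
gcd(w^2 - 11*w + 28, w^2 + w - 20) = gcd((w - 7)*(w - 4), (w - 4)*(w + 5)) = w - 4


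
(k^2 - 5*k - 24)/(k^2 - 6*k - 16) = (k + 3)/(k + 2)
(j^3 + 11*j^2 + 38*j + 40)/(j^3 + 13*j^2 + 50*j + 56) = (j + 5)/(j + 7)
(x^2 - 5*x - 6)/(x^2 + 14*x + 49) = (x^2 - 5*x - 6)/(x^2 + 14*x + 49)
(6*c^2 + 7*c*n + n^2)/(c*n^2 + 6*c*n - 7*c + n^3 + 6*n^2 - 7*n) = (6*c + n)/(n^2 + 6*n - 7)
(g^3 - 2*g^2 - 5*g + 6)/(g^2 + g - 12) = (g^2 + g - 2)/(g + 4)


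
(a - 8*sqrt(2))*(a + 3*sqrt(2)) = a^2 - 5*sqrt(2)*a - 48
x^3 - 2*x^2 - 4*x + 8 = (x - 2)^2*(x + 2)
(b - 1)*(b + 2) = b^2 + b - 2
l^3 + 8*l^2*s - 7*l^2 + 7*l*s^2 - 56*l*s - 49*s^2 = (l - 7)*(l + s)*(l + 7*s)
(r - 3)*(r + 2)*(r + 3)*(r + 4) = r^4 + 6*r^3 - r^2 - 54*r - 72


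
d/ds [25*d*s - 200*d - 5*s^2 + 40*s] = 25*d - 10*s + 40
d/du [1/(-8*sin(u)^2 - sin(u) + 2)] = (16*sin(u) + 1)*cos(u)/(8*sin(u)^2 + sin(u) - 2)^2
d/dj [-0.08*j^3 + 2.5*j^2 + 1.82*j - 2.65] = -0.24*j^2 + 5.0*j + 1.82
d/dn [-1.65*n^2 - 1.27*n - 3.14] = -3.3*n - 1.27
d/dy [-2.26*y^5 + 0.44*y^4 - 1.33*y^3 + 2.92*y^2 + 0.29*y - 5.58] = -11.3*y^4 + 1.76*y^3 - 3.99*y^2 + 5.84*y + 0.29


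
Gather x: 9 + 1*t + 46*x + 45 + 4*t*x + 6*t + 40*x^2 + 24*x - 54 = 7*t + 40*x^2 + x*(4*t + 70)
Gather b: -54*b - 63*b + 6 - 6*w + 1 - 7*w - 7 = -117*b - 13*w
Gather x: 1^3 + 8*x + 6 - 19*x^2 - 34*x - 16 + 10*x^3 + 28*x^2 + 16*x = 10*x^3 + 9*x^2 - 10*x - 9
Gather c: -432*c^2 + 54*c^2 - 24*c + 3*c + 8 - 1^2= -378*c^2 - 21*c + 7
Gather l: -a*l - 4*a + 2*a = -a*l - 2*a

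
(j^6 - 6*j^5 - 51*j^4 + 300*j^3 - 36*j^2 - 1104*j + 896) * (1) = j^6 - 6*j^5 - 51*j^4 + 300*j^3 - 36*j^2 - 1104*j + 896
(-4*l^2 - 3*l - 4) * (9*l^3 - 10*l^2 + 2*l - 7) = -36*l^5 + 13*l^4 - 14*l^3 + 62*l^2 + 13*l + 28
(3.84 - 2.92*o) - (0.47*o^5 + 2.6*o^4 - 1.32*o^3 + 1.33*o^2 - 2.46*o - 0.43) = -0.47*o^5 - 2.6*o^4 + 1.32*o^3 - 1.33*o^2 - 0.46*o + 4.27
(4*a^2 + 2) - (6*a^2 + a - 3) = -2*a^2 - a + 5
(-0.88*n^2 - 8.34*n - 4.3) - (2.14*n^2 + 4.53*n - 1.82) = -3.02*n^2 - 12.87*n - 2.48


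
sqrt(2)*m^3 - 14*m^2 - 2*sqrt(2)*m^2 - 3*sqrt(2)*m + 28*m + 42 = (m - 3)*(m - 7*sqrt(2))*(sqrt(2)*m + sqrt(2))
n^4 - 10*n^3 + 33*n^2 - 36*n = n*(n - 4)*(n - 3)^2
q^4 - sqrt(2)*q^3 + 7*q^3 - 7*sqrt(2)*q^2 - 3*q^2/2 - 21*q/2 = q*(q + 7)*(q - 3*sqrt(2)/2)*(q + sqrt(2)/2)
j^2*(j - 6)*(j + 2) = j^4 - 4*j^3 - 12*j^2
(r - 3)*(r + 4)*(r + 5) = r^3 + 6*r^2 - 7*r - 60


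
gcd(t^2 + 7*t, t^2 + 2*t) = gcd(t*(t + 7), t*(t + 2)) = t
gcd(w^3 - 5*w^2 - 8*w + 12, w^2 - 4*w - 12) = w^2 - 4*w - 12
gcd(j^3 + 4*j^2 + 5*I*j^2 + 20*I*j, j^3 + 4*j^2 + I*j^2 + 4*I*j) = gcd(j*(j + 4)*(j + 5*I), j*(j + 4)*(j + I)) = j^2 + 4*j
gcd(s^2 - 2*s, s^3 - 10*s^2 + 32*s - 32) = s - 2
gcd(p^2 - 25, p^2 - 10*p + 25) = p - 5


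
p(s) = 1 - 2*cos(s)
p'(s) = 2*sin(s)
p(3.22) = 2.99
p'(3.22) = -0.16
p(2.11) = 2.03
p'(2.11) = 1.72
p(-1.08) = 0.06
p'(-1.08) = -1.76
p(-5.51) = -0.43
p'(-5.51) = 1.40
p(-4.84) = 0.75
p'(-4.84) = 1.98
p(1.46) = 0.78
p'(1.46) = 1.99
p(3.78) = 2.61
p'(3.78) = -1.19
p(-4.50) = 1.42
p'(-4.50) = 1.96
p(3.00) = 2.98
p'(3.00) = 0.28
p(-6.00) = -0.92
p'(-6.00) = 0.56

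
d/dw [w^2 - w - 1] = 2*w - 1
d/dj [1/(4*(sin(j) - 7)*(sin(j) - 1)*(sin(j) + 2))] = 3*(4*sin(j) + cos(j)^2 + 2)*cos(j)/(4*(sin(j) - 7)^2*(sin(j) - 1)^2*(sin(j) + 2)^2)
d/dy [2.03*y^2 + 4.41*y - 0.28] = 4.06*y + 4.41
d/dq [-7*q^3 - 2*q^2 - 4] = q*(-21*q - 4)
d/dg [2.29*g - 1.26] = 2.29000000000000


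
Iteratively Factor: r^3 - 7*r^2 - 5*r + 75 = (r + 3)*(r^2 - 10*r + 25) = (r - 5)*(r + 3)*(r - 5)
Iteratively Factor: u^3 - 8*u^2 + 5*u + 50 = (u + 2)*(u^2 - 10*u + 25) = (u - 5)*(u + 2)*(u - 5)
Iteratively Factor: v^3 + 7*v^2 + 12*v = (v + 4)*(v^2 + 3*v) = v*(v + 4)*(v + 3)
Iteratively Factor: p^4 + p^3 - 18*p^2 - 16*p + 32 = (p + 2)*(p^3 - p^2 - 16*p + 16) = (p - 4)*(p + 2)*(p^2 + 3*p - 4) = (p - 4)*(p + 2)*(p + 4)*(p - 1)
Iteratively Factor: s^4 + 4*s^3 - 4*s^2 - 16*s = (s)*(s^3 + 4*s^2 - 4*s - 16) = s*(s + 4)*(s^2 - 4) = s*(s + 2)*(s + 4)*(s - 2)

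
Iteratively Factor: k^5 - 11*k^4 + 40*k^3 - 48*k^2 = (k)*(k^4 - 11*k^3 + 40*k^2 - 48*k) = k*(k - 4)*(k^3 - 7*k^2 + 12*k) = k*(k - 4)*(k - 3)*(k^2 - 4*k) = k*(k - 4)^2*(k - 3)*(k)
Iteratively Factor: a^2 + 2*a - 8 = (a + 4)*(a - 2)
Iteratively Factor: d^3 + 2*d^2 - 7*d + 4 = (d - 1)*(d^2 + 3*d - 4) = (d - 1)^2*(d + 4)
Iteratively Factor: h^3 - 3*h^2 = (h)*(h^2 - 3*h) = h^2*(h - 3)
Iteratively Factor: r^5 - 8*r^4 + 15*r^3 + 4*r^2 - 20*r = (r - 2)*(r^4 - 6*r^3 + 3*r^2 + 10*r) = (r - 5)*(r - 2)*(r^3 - r^2 - 2*r) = r*(r - 5)*(r - 2)*(r^2 - r - 2) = r*(r - 5)*(r - 2)*(r + 1)*(r - 2)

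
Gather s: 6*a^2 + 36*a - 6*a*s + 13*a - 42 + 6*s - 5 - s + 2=6*a^2 + 49*a + s*(5 - 6*a) - 45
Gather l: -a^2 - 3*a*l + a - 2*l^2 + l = -a^2 + a - 2*l^2 + l*(1 - 3*a)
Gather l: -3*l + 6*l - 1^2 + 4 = 3*l + 3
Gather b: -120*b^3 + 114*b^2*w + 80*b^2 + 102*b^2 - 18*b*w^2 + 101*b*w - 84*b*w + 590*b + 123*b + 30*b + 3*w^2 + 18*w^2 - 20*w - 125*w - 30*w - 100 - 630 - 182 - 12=-120*b^3 + b^2*(114*w + 182) + b*(-18*w^2 + 17*w + 743) + 21*w^2 - 175*w - 924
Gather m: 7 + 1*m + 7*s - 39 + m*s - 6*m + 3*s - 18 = m*(s - 5) + 10*s - 50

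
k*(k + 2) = k^2 + 2*k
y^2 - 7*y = y*(y - 7)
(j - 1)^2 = j^2 - 2*j + 1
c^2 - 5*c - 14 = (c - 7)*(c + 2)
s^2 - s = s*(s - 1)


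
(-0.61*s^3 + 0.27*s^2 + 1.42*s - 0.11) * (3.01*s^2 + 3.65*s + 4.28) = -1.8361*s^5 - 1.4138*s^4 + 2.6489*s^3 + 6.0075*s^2 + 5.6761*s - 0.4708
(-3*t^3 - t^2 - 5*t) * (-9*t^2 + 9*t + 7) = 27*t^5 - 18*t^4 + 15*t^3 - 52*t^2 - 35*t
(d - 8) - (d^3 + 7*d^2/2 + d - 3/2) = -d^3 - 7*d^2/2 - 13/2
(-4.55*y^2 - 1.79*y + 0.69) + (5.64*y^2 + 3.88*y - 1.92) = 1.09*y^2 + 2.09*y - 1.23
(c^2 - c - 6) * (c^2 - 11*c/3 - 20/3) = c^4 - 14*c^3/3 - 9*c^2 + 86*c/3 + 40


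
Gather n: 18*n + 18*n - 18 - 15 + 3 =36*n - 30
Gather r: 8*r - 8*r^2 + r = -8*r^2 + 9*r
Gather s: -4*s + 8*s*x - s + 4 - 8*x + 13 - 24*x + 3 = s*(8*x - 5) - 32*x + 20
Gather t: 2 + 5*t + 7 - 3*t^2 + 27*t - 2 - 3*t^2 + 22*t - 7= -6*t^2 + 54*t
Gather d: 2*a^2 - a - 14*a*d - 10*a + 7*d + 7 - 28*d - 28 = 2*a^2 - 11*a + d*(-14*a - 21) - 21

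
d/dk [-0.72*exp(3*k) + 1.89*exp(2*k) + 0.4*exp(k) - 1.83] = (-2.16*exp(2*k) + 3.78*exp(k) + 0.4)*exp(k)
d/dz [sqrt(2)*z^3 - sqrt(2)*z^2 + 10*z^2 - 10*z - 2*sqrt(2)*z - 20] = 3*sqrt(2)*z^2 - 2*sqrt(2)*z + 20*z - 10 - 2*sqrt(2)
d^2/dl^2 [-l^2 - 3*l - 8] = -2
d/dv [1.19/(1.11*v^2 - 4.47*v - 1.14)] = (5.3193 - 2.6418*v)/(-1.11*v^2 + 4.47*v + 1.14)^2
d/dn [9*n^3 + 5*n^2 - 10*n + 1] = 27*n^2 + 10*n - 10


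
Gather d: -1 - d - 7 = -d - 8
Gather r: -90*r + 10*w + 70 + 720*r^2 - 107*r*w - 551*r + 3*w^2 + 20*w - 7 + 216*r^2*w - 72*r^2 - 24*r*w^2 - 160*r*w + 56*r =r^2*(216*w + 648) + r*(-24*w^2 - 267*w - 585) + 3*w^2 + 30*w + 63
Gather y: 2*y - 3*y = -y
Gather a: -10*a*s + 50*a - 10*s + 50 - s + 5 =a*(50 - 10*s) - 11*s + 55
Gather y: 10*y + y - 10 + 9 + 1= 11*y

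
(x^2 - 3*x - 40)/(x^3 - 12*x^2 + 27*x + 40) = (x + 5)/(x^2 - 4*x - 5)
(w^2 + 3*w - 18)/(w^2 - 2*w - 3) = (w + 6)/(w + 1)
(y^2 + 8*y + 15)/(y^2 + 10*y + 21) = (y + 5)/(y + 7)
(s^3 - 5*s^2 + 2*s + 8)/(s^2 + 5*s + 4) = (s^2 - 6*s + 8)/(s + 4)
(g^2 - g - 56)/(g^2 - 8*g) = (g + 7)/g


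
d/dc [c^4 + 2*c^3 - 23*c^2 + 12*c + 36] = 4*c^3 + 6*c^2 - 46*c + 12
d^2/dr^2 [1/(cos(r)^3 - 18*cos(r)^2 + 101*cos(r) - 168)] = ((407*cos(r) - 144*cos(2*r) + 9*cos(3*r))*(cos(r)^3 - 18*cos(r)^2 + 101*cos(r) - 168)/4 + 2*(3*cos(r)^2 - 36*cos(r) + 101)^2*sin(r)^2)/(cos(r)^3 - 18*cos(r)^2 + 101*cos(r) - 168)^3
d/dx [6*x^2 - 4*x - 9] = 12*x - 4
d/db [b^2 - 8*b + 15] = 2*b - 8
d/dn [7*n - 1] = 7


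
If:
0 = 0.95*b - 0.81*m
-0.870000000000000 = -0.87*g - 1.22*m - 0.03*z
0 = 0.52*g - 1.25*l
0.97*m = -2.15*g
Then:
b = 0.896434921264152 - 0.0309115490091087*z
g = 0.0163565847900624*z - 0.474340958911809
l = 0.00680433927266595*z - 0.197325838907313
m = 1.05137429037154 - 0.0362542858748806*z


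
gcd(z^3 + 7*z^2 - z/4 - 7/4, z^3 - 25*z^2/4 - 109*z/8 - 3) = 1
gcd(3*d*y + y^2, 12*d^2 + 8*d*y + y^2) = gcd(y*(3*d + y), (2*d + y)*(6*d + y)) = 1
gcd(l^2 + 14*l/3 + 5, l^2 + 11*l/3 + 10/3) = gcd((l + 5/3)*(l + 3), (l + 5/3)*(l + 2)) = l + 5/3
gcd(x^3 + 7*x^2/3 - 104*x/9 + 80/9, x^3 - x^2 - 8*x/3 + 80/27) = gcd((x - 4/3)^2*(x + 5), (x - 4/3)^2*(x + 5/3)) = x^2 - 8*x/3 + 16/9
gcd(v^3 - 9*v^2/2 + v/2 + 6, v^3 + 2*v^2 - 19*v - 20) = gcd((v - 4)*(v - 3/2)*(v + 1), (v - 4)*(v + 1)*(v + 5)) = v^2 - 3*v - 4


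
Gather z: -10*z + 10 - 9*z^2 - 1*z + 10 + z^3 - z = z^3 - 9*z^2 - 12*z + 20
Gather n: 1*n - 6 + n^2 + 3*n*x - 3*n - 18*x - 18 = n^2 + n*(3*x - 2) - 18*x - 24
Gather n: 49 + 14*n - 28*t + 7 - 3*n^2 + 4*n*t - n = -3*n^2 + n*(4*t + 13) - 28*t + 56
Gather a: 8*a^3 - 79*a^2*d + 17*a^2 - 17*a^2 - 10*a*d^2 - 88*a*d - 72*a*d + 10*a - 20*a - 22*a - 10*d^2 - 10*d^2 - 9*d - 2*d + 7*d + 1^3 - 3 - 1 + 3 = 8*a^3 - 79*a^2*d + a*(-10*d^2 - 160*d - 32) - 20*d^2 - 4*d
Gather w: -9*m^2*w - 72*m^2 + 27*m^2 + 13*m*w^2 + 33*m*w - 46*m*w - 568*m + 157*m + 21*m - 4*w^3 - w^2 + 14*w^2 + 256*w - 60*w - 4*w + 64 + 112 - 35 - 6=-45*m^2 - 390*m - 4*w^3 + w^2*(13*m + 13) + w*(-9*m^2 - 13*m + 192) + 135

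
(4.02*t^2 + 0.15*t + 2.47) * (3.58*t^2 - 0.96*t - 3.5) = 14.3916*t^4 - 3.3222*t^3 - 5.3714*t^2 - 2.8962*t - 8.645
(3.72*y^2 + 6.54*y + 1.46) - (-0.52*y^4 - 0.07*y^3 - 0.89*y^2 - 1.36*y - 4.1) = 0.52*y^4 + 0.07*y^3 + 4.61*y^2 + 7.9*y + 5.56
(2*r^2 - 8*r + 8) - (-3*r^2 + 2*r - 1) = 5*r^2 - 10*r + 9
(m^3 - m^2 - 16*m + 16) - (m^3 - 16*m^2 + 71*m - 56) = 15*m^2 - 87*m + 72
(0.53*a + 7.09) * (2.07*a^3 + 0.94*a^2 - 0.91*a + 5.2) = 1.0971*a^4 + 15.1745*a^3 + 6.1823*a^2 - 3.6959*a + 36.868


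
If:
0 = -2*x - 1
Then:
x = -1/2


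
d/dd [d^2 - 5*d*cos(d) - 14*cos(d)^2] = 5*d*sin(d) + 2*d + 14*sin(2*d) - 5*cos(d)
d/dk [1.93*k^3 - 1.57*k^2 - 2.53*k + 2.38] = 5.79*k^2 - 3.14*k - 2.53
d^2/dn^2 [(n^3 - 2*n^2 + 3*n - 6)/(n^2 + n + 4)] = 4*(n^3 + 9*n^2 - 3*n - 13)/(n^6 + 3*n^5 + 15*n^4 + 25*n^3 + 60*n^2 + 48*n + 64)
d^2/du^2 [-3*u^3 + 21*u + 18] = -18*u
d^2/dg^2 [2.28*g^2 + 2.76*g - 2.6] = 4.56000000000000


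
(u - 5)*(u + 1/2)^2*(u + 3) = u^4 - u^3 - 67*u^2/4 - 31*u/2 - 15/4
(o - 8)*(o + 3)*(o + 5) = o^3 - 49*o - 120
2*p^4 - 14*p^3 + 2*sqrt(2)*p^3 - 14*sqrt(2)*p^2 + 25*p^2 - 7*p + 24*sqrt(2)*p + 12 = (p - 4)*(p - 3)*(sqrt(2)*p + 1)^2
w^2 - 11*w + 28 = (w - 7)*(w - 4)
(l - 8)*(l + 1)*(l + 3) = l^3 - 4*l^2 - 29*l - 24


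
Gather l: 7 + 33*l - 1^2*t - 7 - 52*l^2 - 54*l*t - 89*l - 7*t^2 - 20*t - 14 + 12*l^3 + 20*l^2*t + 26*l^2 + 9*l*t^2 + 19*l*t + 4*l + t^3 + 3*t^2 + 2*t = 12*l^3 + l^2*(20*t - 26) + l*(9*t^2 - 35*t - 52) + t^3 - 4*t^2 - 19*t - 14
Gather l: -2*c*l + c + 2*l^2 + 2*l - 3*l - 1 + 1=c + 2*l^2 + l*(-2*c - 1)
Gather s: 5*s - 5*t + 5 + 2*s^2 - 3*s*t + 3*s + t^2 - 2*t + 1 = 2*s^2 + s*(8 - 3*t) + t^2 - 7*t + 6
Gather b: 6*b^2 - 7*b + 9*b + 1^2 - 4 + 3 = 6*b^2 + 2*b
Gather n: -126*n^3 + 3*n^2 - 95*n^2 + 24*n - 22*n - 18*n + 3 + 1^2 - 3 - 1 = -126*n^3 - 92*n^2 - 16*n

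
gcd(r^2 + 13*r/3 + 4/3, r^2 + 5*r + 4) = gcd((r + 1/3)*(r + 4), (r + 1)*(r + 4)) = r + 4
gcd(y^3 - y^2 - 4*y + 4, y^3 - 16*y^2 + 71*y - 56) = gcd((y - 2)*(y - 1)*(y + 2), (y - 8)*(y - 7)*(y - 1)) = y - 1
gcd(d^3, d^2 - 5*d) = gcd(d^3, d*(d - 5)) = d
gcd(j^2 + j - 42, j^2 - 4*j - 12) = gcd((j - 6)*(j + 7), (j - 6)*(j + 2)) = j - 6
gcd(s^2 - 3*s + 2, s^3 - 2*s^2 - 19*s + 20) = s - 1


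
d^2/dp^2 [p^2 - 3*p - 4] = 2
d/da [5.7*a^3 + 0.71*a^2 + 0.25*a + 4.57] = 17.1*a^2 + 1.42*a + 0.25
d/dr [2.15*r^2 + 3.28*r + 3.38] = 4.3*r + 3.28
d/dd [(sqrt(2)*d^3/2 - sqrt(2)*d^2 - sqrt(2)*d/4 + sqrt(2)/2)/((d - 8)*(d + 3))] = sqrt(2)*(2*d^4 - 20*d^3 - 123*d^2 + 188*d + 34)/(4*(d^4 - 10*d^3 - 23*d^2 + 240*d + 576))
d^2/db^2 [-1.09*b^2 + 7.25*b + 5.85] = -2.18000000000000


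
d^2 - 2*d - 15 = (d - 5)*(d + 3)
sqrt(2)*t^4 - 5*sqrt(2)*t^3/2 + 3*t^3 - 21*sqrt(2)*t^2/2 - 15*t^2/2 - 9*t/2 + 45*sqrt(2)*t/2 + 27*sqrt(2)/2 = (t - 3)*(t - 3*sqrt(2)/2)*(t + 3*sqrt(2))*(sqrt(2)*t + sqrt(2)/2)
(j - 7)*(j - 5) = j^2 - 12*j + 35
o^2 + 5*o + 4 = (o + 1)*(o + 4)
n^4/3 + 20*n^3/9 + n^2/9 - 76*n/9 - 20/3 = (n/3 + 1/3)*(n - 2)*(n + 5/3)*(n + 6)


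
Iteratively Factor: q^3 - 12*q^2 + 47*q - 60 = (q - 4)*(q^2 - 8*q + 15) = (q - 5)*(q - 4)*(q - 3)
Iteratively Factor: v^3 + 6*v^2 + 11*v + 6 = (v + 1)*(v^2 + 5*v + 6) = (v + 1)*(v + 2)*(v + 3)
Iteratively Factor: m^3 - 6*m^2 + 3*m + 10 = (m + 1)*(m^2 - 7*m + 10) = (m - 5)*(m + 1)*(m - 2)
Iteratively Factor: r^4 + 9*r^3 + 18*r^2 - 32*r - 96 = (r + 4)*(r^3 + 5*r^2 - 2*r - 24) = (r - 2)*(r + 4)*(r^2 + 7*r + 12) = (r - 2)*(r + 3)*(r + 4)*(r + 4)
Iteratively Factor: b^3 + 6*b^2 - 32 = (b + 4)*(b^2 + 2*b - 8) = (b - 2)*(b + 4)*(b + 4)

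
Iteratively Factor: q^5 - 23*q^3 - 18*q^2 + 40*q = (q + 2)*(q^4 - 2*q^3 - 19*q^2 + 20*q) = q*(q + 2)*(q^3 - 2*q^2 - 19*q + 20) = q*(q + 2)*(q + 4)*(q^2 - 6*q + 5) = q*(q - 1)*(q + 2)*(q + 4)*(q - 5)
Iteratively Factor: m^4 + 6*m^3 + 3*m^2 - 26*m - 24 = (m - 2)*(m^3 + 8*m^2 + 19*m + 12) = (m - 2)*(m + 1)*(m^2 + 7*m + 12) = (m - 2)*(m + 1)*(m + 4)*(m + 3)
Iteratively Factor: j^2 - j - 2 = (j + 1)*(j - 2)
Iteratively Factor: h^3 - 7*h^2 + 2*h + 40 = (h + 2)*(h^2 - 9*h + 20) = (h - 5)*(h + 2)*(h - 4)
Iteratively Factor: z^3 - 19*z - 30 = (z - 5)*(z^2 + 5*z + 6) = (z - 5)*(z + 3)*(z + 2)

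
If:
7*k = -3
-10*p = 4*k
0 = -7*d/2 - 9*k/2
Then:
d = 27/49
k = -3/7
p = 6/35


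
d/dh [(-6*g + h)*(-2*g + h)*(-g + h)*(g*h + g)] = g*(-12*g^3 + 40*g^2*h + 20*g^2 - 27*g*h^2 - 18*g*h + 4*h^3 + 3*h^2)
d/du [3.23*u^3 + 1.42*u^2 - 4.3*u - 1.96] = 9.69*u^2 + 2.84*u - 4.3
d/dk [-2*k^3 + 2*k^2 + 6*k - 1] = -6*k^2 + 4*k + 6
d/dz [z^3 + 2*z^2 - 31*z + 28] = 3*z^2 + 4*z - 31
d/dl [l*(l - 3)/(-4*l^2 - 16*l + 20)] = (-7*l^2 + 10*l - 15)/(4*(l^4 + 8*l^3 + 6*l^2 - 40*l + 25))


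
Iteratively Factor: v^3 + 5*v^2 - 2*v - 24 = (v + 3)*(v^2 + 2*v - 8) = (v - 2)*(v + 3)*(v + 4)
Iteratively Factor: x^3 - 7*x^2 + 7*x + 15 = (x - 3)*(x^2 - 4*x - 5) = (x - 3)*(x + 1)*(x - 5)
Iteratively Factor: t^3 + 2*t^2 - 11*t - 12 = (t + 4)*(t^2 - 2*t - 3) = (t - 3)*(t + 4)*(t + 1)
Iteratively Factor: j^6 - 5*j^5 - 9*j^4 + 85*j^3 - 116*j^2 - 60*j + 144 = (j - 3)*(j^5 - 2*j^4 - 15*j^3 + 40*j^2 + 4*j - 48) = (j - 3)*(j + 1)*(j^4 - 3*j^3 - 12*j^2 + 52*j - 48) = (j - 3)*(j - 2)*(j + 1)*(j^3 - j^2 - 14*j + 24) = (j - 3)^2*(j - 2)*(j + 1)*(j^2 + 2*j - 8) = (j - 3)^2*(j - 2)^2*(j + 1)*(j + 4)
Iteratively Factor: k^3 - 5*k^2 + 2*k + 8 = (k + 1)*(k^2 - 6*k + 8) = (k - 4)*(k + 1)*(k - 2)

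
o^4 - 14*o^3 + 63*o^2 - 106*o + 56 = (o - 7)*(o - 4)*(o - 2)*(o - 1)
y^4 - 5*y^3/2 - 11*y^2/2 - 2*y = y*(y - 4)*(y + 1/2)*(y + 1)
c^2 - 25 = (c - 5)*(c + 5)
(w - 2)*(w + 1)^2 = w^3 - 3*w - 2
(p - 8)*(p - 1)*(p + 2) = p^3 - 7*p^2 - 10*p + 16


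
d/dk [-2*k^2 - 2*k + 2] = -4*k - 2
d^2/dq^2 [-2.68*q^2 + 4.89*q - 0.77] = -5.36000000000000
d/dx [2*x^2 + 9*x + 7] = 4*x + 9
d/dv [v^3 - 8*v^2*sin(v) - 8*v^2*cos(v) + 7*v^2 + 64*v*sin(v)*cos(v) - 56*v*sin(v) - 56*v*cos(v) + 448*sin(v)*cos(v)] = -8*sqrt(2)*v^2*cos(v + pi/4) + 3*v^2 + 40*v*sin(v) - 72*v*cos(v) + 64*v*cos(2*v) + 14*v + 32*sin(2*v) - 56*sqrt(2)*sin(v + pi/4) + 448*cos(2*v)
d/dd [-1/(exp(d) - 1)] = 1/(4*sinh(d/2)^2)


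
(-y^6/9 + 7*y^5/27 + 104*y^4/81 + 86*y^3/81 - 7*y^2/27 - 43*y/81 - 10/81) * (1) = -y^6/9 + 7*y^5/27 + 104*y^4/81 + 86*y^3/81 - 7*y^2/27 - 43*y/81 - 10/81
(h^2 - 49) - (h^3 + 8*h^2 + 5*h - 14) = -h^3 - 7*h^2 - 5*h - 35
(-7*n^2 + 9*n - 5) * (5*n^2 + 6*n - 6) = -35*n^4 + 3*n^3 + 71*n^2 - 84*n + 30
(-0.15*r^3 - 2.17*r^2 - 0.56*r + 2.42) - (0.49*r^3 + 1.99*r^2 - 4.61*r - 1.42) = -0.64*r^3 - 4.16*r^2 + 4.05*r + 3.84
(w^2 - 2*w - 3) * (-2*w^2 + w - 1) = -2*w^4 + 5*w^3 + 3*w^2 - w + 3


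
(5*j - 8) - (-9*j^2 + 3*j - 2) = 9*j^2 + 2*j - 6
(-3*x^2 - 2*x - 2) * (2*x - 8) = -6*x^3 + 20*x^2 + 12*x + 16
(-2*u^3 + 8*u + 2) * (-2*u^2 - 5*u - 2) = 4*u^5 + 10*u^4 - 12*u^3 - 44*u^2 - 26*u - 4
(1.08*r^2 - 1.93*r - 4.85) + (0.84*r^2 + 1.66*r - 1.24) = 1.92*r^2 - 0.27*r - 6.09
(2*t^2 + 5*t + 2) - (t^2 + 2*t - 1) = t^2 + 3*t + 3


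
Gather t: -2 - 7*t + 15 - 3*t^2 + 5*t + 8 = -3*t^2 - 2*t + 21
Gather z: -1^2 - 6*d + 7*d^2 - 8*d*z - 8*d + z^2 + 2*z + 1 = 7*d^2 - 14*d + z^2 + z*(2 - 8*d)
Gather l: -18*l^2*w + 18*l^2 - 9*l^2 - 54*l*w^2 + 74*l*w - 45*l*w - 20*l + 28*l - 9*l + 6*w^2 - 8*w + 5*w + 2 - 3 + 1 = l^2*(9 - 18*w) + l*(-54*w^2 + 29*w - 1) + 6*w^2 - 3*w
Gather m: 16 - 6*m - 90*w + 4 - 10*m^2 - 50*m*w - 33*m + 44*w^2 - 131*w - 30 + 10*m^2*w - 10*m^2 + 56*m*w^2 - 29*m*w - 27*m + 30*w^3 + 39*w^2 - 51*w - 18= m^2*(10*w - 20) + m*(56*w^2 - 79*w - 66) + 30*w^3 + 83*w^2 - 272*w - 28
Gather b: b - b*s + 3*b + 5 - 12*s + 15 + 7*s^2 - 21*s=b*(4 - s) + 7*s^2 - 33*s + 20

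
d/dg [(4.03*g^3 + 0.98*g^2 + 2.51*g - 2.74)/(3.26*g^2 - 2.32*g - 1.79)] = (13.1378*g^4 - 18.6992*g^3 - 32.0973*g^2 + 14.3564*g - 10.8497)/(10.6276*g^4 - 15.1264*g^3 - 6.2884*g^2 + 8.3056*g + 3.2041)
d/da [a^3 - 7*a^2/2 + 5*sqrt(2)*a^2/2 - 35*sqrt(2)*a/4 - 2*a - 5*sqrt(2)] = 3*a^2 - 7*a + 5*sqrt(2)*a - 35*sqrt(2)/4 - 2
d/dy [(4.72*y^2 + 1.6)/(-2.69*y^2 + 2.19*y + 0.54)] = (10.3368*y^2 + 13.7056*y - 3.504)/(7.2361*y^4 - 11.7822*y^3 + 1.8909*y^2 + 2.3652*y + 0.2916)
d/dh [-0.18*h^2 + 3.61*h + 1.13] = 3.61 - 0.36*h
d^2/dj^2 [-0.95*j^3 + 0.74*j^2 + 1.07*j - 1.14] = 1.48 - 5.7*j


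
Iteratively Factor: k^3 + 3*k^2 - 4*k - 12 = (k - 2)*(k^2 + 5*k + 6) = (k - 2)*(k + 2)*(k + 3)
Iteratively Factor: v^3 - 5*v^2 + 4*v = (v - 1)*(v^2 - 4*v) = (v - 4)*(v - 1)*(v)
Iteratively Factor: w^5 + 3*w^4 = (w)*(w^4 + 3*w^3) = w^2*(w^3 + 3*w^2) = w^3*(w^2 + 3*w) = w^3*(w + 3)*(w)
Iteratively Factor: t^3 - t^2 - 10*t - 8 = (t - 4)*(t^2 + 3*t + 2) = (t - 4)*(t + 1)*(t + 2)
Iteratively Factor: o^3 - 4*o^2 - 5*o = (o + 1)*(o^2 - 5*o) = (o - 5)*(o + 1)*(o)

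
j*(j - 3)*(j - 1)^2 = j^4 - 5*j^3 + 7*j^2 - 3*j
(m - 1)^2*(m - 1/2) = m^3 - 5*m^2/2 + 2*m - 1/2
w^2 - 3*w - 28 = (w - 7)*(w + 4)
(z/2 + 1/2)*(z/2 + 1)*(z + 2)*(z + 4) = z^4/4 + 9*z^3/4 + 7*z^2 + 9*z + 4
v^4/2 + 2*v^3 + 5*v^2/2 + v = v*(v/2 + 1)*(v + 1)^2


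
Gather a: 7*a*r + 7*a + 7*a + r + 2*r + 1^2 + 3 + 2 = a*(7*r + 14) + 3*r + 6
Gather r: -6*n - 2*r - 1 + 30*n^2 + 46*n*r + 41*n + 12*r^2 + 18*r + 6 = 30*n^2 + 35*n + 12*r^2 + r*(46*n + 16) + 5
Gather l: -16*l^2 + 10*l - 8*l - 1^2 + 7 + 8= -16*l^2 + 2*l + 14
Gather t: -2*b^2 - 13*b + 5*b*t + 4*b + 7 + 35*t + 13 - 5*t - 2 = -2*b^2 - 9*b + t*(5*b + 30) + 18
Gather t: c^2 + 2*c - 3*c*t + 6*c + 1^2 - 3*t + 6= c^2 + 8*c + t*(-3*c - 3) + 7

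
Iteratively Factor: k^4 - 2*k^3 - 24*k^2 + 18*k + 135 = (k - 5)*(k^3 + 3*k^2 - 9*k - 27) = (k - 5)*(k - 3)*(k^2 + 6*k + 9) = (k - 5)*(k - 3)*(k + 3)*(k + 3)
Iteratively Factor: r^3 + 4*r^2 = (r)*(r^2 + 4*r) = r*(r + 4)*(r)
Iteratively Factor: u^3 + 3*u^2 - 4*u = (u - 1)*(u^2 + 4*u) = u*(u - 1)*(u + 4)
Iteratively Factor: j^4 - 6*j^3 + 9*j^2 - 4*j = (j)*(j^3 - 6*j^2 + 9*j - 4) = j*(j - 1)*(j^2 - 5*j + 4) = j*(j - 1)^2*(j - 4)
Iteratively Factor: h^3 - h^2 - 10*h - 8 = (h + 2)*(h^2 - 3*h - 4) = (h - 4)*(h + 2)*(h + 1)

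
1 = 1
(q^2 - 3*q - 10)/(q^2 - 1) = (q^2 - 3*q - 10)/(q^2 - 1)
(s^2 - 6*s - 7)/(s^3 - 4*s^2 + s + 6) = (s - 7)/(s^2 - 5*s + 6)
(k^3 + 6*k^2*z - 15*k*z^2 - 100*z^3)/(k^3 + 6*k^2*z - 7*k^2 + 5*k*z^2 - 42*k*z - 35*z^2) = (k^2 + k*z - 20*z^2)/(k^2 + k*z - 7*k - 7*z)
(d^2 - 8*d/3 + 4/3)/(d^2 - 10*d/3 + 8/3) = (3*d - 2)/(3*d - 4)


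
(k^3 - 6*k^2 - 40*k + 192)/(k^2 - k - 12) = (k^2 - 2*k - 48)/(k + 3)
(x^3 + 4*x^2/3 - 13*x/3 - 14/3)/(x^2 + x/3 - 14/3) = x + 1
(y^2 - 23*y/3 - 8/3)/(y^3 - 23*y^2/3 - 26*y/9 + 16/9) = 3*(3*y + 1)/(9*y^2 + 3*y - 2)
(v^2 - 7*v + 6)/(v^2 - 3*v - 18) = (v - 1)/(v + 3)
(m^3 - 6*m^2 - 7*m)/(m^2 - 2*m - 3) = m*(m - 7)/(m - 3)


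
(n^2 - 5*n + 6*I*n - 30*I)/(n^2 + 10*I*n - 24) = (n - 5)/(n + 4*I)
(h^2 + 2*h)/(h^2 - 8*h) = (h + 2)/(h - 8)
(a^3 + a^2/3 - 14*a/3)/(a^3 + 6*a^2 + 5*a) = (3*a^2 + a - 14)/(3*(a^2 + 6*a + 5))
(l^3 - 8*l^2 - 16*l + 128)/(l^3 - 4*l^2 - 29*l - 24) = (l^2 - 16)/(l^2 + 4*l + 3)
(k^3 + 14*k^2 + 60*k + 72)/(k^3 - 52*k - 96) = (k + 6)/(k - 8)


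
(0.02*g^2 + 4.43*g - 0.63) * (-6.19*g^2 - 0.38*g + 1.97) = -0.1238*g^4 - 27.4293*g^3 + 2.2557*g^2 + 8.9665*g - 1.2411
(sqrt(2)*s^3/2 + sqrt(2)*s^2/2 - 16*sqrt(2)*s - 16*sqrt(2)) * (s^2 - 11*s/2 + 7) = sqrt(2)*s^5/2 - 9*sqrt(2)*s^4/4 - 61*sqrt(2)*s^3/4 + 151*sqrt(2)*s^2/2 - 24*sqrt(2)*s - 112*sqrt(2)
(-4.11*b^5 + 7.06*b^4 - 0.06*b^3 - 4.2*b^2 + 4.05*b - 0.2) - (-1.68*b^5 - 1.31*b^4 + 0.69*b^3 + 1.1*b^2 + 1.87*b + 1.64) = -2.43*b^5 + 8.37*b^4 - 0.75*b^3 - 5.3*b^2 + 2.18*b - 1.84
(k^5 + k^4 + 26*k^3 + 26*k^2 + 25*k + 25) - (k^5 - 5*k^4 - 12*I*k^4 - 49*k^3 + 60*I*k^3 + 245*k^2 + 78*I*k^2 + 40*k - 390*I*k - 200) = 6*k^4 + 12*I*k^4 + 75*k^3 - 60*I*k^3 - 219*k^2 - 78*I*k^2 - 15*k + 390*I*k + 225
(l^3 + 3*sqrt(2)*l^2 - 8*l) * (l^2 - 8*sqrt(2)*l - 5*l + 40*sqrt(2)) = l^5 - 5*sqrt(2)*l^4 - 5*l^4 - 56*l^3 + 25*sqrt(2)*l^3 + 64*sqrt(2)*l^2 + 280*l^2 - 320*sqrt(2)*l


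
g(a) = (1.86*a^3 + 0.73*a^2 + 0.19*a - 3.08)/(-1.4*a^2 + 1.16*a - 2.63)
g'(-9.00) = -1.33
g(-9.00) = 10.29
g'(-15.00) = -1.33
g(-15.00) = 18.26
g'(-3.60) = -1.23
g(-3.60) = 3.25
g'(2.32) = -2.16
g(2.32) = -3.28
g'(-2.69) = -1.12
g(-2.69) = 2.17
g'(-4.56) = -1.28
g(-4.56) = 4.46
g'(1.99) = -2.39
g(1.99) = -2.53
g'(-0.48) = 0.43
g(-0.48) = 0.91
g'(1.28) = -2.79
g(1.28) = -0.66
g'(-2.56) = -1.09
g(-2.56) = 2.03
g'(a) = (2.8*a - 1.16)*(1.86*a^3 + 0.73*a^2 + 0.19*a - 3.08)/(-1.4*a^2 + 1.16*a - 2.63)^2 + (5.58*a^2 + 1.46*a + 0.19)/(-1.4*a^2 + 1.16*a - 2.63)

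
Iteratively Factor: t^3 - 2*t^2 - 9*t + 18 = (t - 2)*(t^2 - 9) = (t - 2)*(t + 3)*(t - 3)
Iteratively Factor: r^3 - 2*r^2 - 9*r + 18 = (r - 2)*(r^2 - 9) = (r - 3)*(r - 2)*(r + 3)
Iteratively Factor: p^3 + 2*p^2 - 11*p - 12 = (p + 4)*(p^2 - 2*p - 3) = (p - 3)*(p + 4)*(p + 1)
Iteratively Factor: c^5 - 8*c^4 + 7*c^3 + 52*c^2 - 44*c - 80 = (c + 2)*(c^4 - 10*c^3 + 27*c^2 - 2*c - 40) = (c - 5)*(c + 2)*(c^3 - 5*c^2 + 2*c + 8) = (c - 5)*(c - 2)*(c + 2)*(c^2 - 3*c - 4) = (c - 5)*(c - 4)*(c - 2)*(c + 2)*(c + 1)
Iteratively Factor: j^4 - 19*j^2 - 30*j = (j + 3)*(j^3 - 3*j^2 - 10*j) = (j - 5)*(j + 3)*(j^2 + 2*j) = j*(j - 5)*(j + 3)*(j + 2)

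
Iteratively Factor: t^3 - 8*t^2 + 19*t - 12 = (t - 1)*(t^2 - 7*t + 12) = (t - 4)*(t - 1)*(t - 3)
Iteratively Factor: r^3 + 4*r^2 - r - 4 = (r + 4)*(r^2 - 1) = (r + 1)*(r + 4)*(r - 1)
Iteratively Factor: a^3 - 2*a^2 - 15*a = (a + 3)*(a^2 - 5*a) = a*(a + 3)*(a - 5)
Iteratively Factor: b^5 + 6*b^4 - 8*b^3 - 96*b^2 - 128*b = (b + 2)*(b^4 + 4*b^3 - 16*b^2 - 64*b) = (b + 2)*(b + 4)*(b^3 - 16*b) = (b + 2)*(b + 4)^2*(b^2 - 4*b) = (b - 4)*(b + 2)*(b + 4)^2*(b)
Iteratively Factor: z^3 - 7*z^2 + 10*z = (z - 2)*(z^2 - 5*z) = z*(z - 2)*(z - 5)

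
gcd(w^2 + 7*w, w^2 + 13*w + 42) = w + 7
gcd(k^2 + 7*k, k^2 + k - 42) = k + 7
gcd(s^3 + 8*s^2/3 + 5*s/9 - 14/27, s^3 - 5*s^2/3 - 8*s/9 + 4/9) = s^2 + s/3 - 2/9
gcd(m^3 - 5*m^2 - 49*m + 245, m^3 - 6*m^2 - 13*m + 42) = m - 7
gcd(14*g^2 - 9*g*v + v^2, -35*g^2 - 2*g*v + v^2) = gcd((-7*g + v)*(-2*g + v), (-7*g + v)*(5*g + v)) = -7*g + v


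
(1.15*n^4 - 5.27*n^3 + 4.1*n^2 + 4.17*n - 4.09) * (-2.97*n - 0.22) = -3.4155*n^5 + 15.3989*n^4 - 11.0176*n^3 - 13.2869*n^2 + 11.2299*n + 0.8998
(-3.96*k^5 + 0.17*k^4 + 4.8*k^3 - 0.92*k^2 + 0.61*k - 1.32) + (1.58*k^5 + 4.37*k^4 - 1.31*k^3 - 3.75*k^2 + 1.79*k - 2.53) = -2.38*k^5 + 4.54*k^4 + 3.49*k^3 - 4.67*k^2 + 2.4*k - 3.85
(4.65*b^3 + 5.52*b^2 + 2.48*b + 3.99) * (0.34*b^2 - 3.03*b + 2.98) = 1.581*b^5 - 12.2127*b^4 - 2.0254*b^3 + 10.2918*b^2 - 4.6993*b + 11.8902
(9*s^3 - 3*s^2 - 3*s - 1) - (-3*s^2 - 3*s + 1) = 9*s^3 - 2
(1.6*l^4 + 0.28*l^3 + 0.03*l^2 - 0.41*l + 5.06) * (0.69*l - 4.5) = 1.104*l^5 - 7.0068*l^4 - 1.2393*l^3 - 0.4179*l^2 + 5.3364*l - 22.77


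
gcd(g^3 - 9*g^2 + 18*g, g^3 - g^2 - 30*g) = g^2 - 6*g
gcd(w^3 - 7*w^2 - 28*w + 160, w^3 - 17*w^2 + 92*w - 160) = w^2 - 12*w + 32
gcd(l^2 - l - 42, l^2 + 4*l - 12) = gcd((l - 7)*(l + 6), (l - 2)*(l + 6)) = l + 6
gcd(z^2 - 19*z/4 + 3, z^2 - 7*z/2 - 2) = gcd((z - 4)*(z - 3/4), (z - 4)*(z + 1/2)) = z - 4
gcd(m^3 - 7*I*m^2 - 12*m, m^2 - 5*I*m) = m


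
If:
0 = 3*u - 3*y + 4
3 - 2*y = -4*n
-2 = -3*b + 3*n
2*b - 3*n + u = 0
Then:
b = -5/6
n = -3/2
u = -17/6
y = -3/2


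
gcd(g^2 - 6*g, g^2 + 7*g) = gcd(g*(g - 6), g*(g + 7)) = g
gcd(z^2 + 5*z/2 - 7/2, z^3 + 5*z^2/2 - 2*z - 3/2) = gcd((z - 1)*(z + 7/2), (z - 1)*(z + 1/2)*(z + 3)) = z - 1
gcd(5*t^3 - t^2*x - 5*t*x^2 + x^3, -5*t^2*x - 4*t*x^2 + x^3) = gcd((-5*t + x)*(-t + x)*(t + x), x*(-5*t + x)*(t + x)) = -5*t^2 - 4*t*x + x^2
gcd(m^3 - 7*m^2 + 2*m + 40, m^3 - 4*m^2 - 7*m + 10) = m^2 - 3*m - 10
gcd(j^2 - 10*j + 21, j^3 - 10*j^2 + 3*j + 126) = j - 7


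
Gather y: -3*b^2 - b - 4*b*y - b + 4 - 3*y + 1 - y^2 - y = -3*b^2 - 2*b - y^2 + y*(-4*b - 4) + 5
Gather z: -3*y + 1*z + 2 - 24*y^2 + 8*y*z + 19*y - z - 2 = -24*y^2 + 8*y*z + 16*y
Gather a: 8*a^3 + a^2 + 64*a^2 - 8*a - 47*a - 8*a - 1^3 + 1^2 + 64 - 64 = 8*a^3 + 65*a^2 - 63*a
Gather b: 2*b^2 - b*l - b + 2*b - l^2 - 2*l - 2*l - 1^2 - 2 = 2*b^2 + b*(1 - l) - l^2 - 4*l - 3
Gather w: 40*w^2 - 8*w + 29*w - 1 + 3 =40*w^2 + 21*w + 2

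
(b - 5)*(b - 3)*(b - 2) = b^3 - 10*b^2 + 31*b - 30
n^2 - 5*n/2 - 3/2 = (n - 3)*(n + 1/2)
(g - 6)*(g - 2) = g^2 - 8*g + 12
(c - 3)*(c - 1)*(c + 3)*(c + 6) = c^4 + 5*c^3 - 15*c^2 - 45*c + 54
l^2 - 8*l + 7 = (l - 7)*(l - 1)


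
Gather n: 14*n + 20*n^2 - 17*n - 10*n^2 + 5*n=10*n^2 + 2*n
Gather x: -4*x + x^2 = x^2 - 4*x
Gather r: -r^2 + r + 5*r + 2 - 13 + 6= -r^2 + 6*r - 5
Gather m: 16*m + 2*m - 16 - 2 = 18*m - 18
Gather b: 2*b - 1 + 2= 2*b + 1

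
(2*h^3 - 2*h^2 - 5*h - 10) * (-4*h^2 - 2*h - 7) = -8*h^5 + 4*h^4 + 10*h^3 + 64*h^2 + 55*h + 70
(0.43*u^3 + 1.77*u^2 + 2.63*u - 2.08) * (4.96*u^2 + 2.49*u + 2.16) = 2.1328*u^5 + 9.8499*u^4 + 18.3809*u^3 + 0.0550999999999995*u^2 + 0.5016*u - 4.4928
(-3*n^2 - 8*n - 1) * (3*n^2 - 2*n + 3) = -9*n^4 - 18*n^3 + 4*n^2 - 22*n - 3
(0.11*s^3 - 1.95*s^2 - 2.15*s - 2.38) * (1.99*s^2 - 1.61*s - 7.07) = 0.2189*s^5 - 4.0576*s^4 - 1.9167*s^3 + 12.5118*s^2 + 19.0323*s + 16.8266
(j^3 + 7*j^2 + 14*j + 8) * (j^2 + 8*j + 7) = j^5 + 15*j^4 + 77*j^3 + 169*j^2 + 162*j + 56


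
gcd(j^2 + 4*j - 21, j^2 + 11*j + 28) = j + 7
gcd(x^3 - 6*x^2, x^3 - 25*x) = x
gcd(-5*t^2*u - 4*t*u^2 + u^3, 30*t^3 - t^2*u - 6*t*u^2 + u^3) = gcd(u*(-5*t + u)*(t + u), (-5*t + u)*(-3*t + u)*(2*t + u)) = 5*t - u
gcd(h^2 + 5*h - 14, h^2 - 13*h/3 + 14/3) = h - 2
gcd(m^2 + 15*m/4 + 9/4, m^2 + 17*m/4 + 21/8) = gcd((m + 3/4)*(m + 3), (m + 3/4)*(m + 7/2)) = m + 3/4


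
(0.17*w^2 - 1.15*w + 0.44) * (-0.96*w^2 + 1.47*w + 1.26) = -0.1632*w^4 + 1.3539*w^3 - 1.8987*w^2 - 0.8022*w + 0.5544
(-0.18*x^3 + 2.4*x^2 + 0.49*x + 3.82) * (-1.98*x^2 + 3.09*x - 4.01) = 0.3564*x^5 - 5.3082*x^4 + 7.1676*x^3 - 15.6735*x^2 + 9.8389*x - 15.3182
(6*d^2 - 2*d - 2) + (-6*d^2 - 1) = -2*d - 3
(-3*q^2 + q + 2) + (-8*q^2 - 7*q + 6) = -11*q^2 - 6*q + 8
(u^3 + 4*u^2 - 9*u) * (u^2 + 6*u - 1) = u^5 + 10*u^4 + 14*u^3 - 58*u^2 + 9*u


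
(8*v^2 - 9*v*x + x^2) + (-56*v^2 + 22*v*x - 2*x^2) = -48*v^2 + 13*v*x - x^2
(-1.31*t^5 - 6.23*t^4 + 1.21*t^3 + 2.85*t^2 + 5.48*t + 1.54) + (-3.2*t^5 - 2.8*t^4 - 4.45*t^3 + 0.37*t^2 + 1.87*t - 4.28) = -4.51*t^5 - 9.03*t^4 - 3.24*t^3 + 3.22*t^2 + 7.35*t - 2.74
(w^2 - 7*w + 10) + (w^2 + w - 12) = 2*w^2 - 6*w - 2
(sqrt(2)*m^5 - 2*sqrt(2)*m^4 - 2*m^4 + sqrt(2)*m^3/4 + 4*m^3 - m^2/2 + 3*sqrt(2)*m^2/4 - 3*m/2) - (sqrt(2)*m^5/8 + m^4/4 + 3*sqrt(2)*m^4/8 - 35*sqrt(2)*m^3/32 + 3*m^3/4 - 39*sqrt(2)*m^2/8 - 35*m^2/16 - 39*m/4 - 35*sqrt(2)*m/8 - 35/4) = 7*sqrt(2)*m^5/8 - 19*sqrt(2)*m^4/8 - 9*m^4/4 + 43*sqrt(2)*m^3/32 + 13*m^3/4 + 27*m^2/16 + 45*sqrt(2)*m^2/8 + 35*sqrt(2)*m/8 + 33*m/4 + 35/4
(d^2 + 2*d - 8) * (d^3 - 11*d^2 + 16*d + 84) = d^5 - 9*d^4 - 14*d^3 + 204*d^2 + 40*d - 672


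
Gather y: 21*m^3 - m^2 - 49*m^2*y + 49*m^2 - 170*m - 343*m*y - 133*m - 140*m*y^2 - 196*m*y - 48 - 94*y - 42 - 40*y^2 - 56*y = 21*m^3 + 48*m^2 - 303*m + y^2*(-140*m - 40) + y*(-49*m^2 - 539*m - 150) - 90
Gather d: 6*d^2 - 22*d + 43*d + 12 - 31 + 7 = 6*d^2 + 21*d - 12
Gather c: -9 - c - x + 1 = -c - x - 8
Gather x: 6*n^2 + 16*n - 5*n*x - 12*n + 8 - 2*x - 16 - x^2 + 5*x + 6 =6*n^2 + 4*n - x^2 + x*(3 - 5*n) - 2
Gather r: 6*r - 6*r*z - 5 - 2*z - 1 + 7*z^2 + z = r*(6 - 6*z) + 7*z^2 - z - 6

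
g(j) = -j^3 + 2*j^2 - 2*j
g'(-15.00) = -737.00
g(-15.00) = 3855.00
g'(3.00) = -17.00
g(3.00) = -15.00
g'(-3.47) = -52.00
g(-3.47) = 72.80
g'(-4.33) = -75.57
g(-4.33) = 127.34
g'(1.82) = -4.66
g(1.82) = -3.04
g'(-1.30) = -12.27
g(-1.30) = 8.18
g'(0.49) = -0.76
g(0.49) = -0.62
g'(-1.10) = -10.03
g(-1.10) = 5.95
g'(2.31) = -8.77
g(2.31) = -6.27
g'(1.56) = -3.06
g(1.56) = -2.05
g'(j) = -3*j^2 + 4*j - 2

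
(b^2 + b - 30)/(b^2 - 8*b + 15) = (b + 6)/(b - 3)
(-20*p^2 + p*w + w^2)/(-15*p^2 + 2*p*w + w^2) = (4*p - w)/(3*p - w)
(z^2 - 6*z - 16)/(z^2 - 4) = (z - 8)/(z - 2)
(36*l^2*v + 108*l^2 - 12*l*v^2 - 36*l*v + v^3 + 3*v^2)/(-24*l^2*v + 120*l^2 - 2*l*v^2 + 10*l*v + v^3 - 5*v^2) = (-6*l*v - 18*l + v^2 + 3*v)/(4*l*v - 20*l + v^2 - 5*v)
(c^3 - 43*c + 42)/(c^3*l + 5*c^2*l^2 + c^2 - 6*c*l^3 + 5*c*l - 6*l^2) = (c^3 - 43*c + 42)/(c^3*l + 5*c^2*l^2 + c^2 - 6*c*l^3 + 5*c*l - 6*l^2)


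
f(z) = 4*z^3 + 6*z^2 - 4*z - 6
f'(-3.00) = 68.00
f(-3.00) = -48.00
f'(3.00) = 140.00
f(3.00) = 144.00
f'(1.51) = 41.48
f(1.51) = 15.41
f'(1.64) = 47.96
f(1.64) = 21.22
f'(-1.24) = -0.43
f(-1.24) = 0.56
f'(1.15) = 25.67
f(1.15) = 3.42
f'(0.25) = -0.25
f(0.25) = -6.56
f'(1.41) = 36.78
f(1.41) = 11.50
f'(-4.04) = 143.38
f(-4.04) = -155.67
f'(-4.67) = 201.67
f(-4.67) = -263.86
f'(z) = 12*z^2 + 12*z - 4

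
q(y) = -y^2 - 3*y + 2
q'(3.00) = -9.00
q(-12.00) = -106.00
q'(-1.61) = 0.22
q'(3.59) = -10.18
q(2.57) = -12.31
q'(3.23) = -9.46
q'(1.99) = -6.98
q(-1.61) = 4.24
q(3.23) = -18.12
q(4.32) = -29.62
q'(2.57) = -8.14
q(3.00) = -16.00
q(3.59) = -21.66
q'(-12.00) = 21.00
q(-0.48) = 3.21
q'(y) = -2*y - 3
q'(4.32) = -11.64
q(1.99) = -7.93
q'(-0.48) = -2.04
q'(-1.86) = 0.72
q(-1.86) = 4.12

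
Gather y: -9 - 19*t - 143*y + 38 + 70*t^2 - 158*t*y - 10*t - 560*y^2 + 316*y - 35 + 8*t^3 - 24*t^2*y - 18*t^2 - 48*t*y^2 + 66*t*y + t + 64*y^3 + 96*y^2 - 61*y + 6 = 8*t^3 + 52*t^2 - 28*t + 64*y^3 + y^2*(-48*t - 464) + y*(-24*t^2 - 92*t + 112)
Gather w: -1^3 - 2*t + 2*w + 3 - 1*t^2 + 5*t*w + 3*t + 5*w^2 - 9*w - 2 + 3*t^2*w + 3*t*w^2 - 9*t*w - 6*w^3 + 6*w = -t^2 + t - 6*w^3 + w^2*(3*t + 5) + w*(3*t^2 - 4*t - 1)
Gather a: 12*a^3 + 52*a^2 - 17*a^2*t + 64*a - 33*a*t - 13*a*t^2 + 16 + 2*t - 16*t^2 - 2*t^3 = 12*a^3 + a^2*(52 - 17*t) + a*(-13*t^2 - 33*t + 64) - 2*t^3 - 16*t^2 + 2*t + 16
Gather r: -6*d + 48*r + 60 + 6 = -6*d + 48*r + 66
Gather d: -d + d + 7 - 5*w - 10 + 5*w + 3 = 0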